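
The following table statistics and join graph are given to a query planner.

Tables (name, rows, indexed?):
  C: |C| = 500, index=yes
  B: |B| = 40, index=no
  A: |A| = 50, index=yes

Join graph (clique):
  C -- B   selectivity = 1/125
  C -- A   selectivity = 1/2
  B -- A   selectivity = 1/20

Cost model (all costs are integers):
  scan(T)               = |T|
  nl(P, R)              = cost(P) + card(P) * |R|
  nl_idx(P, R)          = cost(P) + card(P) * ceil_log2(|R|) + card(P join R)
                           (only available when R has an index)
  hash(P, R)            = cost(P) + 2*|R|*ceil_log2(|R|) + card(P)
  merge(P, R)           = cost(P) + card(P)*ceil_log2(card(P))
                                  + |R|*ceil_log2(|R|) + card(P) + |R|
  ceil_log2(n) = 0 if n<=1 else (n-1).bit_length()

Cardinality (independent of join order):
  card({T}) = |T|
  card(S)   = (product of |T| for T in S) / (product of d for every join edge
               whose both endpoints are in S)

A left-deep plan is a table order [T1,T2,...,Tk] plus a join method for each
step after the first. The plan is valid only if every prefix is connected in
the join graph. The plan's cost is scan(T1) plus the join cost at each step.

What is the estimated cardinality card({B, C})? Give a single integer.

Tables in S: B(40), C(500)
Edges inside S: C-B(d=125)
numerator = 40 * 500 = 20000
denominator = 125 = 125
card(S) = 20000 / 125 = 160

160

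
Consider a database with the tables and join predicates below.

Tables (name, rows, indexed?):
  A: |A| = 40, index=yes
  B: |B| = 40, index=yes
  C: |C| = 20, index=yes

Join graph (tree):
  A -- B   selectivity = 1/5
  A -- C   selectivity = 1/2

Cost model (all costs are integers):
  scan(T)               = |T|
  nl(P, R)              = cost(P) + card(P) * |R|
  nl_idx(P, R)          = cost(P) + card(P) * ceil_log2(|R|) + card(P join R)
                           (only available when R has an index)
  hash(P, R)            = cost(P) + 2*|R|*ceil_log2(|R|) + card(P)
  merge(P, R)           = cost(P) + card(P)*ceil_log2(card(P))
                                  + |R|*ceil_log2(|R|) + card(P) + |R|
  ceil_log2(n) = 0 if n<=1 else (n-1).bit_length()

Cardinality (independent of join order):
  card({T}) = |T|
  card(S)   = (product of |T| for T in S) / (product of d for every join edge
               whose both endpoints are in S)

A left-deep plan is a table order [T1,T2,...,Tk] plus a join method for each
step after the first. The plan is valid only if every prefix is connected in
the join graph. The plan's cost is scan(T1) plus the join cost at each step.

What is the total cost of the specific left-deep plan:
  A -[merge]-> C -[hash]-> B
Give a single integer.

1320

step 1: scan A: cost=40, card=40
step 2: join C via merge
    card(P join C) = 40*20/(2) = 400
    cost = 40 + 40*6 + 20*5 + 40 + 20 = 440
step 3: join B via hash
    card(P join B) = 400*40/(5) = 3200
    cost = 440 + 2*40*6 + 400 = 1320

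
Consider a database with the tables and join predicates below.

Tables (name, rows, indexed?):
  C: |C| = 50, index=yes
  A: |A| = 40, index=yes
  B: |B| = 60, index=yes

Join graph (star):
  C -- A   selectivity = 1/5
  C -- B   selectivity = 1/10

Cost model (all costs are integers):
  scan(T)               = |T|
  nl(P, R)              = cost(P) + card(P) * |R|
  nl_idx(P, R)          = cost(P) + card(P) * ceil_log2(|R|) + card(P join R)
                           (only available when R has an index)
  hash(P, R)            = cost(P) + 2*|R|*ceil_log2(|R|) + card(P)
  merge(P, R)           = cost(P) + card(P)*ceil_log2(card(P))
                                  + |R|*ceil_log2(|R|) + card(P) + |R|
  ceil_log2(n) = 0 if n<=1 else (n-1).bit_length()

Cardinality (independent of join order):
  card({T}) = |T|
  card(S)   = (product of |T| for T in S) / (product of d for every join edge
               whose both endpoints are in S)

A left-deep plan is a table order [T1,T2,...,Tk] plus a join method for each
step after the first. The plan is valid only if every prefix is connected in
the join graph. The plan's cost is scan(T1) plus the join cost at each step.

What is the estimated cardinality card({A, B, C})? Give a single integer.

Tables in S: A(40), B(60), C(50)
Edges inside S: C-A(d=5), C-B(d=10)
numerator = 40 * 60 * 50 = 120000
denominator = 5 * 10 = 50
card(S) = 120000 / 50 = 2400

2400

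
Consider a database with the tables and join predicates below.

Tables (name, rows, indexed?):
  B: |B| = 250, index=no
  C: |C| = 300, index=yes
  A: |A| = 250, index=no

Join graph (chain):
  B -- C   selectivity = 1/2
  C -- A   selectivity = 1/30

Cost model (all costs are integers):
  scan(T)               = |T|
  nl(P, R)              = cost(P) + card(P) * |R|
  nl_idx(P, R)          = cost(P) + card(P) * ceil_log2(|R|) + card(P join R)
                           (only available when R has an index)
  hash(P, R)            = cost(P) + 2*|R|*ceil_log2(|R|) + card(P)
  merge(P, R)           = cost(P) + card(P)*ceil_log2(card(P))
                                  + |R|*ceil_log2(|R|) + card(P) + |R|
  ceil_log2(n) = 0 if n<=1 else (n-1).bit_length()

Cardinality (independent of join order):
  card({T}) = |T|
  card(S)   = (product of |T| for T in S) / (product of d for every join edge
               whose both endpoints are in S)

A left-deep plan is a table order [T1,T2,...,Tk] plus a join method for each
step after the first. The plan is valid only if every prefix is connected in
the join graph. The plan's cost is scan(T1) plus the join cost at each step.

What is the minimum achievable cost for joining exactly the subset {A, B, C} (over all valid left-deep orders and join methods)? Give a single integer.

Selinger DP over subsets of {A,B,C}:
  {B}: scan cost=250, card=250
  {C}: scan cost=300, card=300
  {A}: scan cost=250, card=250
  {BC}: card=37500; try (B,hash)→4600, (C,merge)→5500, (B,merge)→5550, (C,hash)→5900, (C,nl_idx)→40000, (C,nl)→75250 …(+1); best=4600 via (B,hash)
  {AC}: card=2500; try (A,hash)→4600, (C,nl_idx)→5000, (C,merge)→5500, (A,merge)→5550, (C,hash)→5900, (C,nl)→75250 …(+1); best=4600 via (A,hash)
  {ABC}: card=312500; try (B,hash)→11100, (B,merge)→39350, (A,hash)→46100, (B,nl)→629600, (A,merge)→644350, (A,nl)→9379600; best=11100 via (B,hash)

11100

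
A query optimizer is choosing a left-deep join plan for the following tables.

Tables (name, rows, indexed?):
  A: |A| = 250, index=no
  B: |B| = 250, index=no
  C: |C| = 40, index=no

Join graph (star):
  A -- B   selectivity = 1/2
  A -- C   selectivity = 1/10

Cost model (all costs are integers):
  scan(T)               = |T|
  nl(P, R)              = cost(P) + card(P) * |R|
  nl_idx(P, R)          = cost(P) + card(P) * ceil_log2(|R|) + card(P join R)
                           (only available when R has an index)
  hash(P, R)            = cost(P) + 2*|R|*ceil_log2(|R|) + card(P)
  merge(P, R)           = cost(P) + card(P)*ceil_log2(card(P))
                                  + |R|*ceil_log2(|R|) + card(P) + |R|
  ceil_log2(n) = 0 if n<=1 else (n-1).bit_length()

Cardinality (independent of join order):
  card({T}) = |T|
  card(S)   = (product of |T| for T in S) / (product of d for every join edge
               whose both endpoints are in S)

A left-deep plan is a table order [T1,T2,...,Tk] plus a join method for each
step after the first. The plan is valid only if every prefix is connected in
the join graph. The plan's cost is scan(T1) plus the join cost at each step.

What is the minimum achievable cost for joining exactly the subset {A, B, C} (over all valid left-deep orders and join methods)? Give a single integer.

Selinger DP over subsets of {A,B,C}:
  {A}: scan cost=250, card=250
  {B}: scan cost=250, card=250
  {C}: scan cost=40, card=40
  {AB}: card=31250; try (B,hash)→4500, (A,hash)→4500, (B,merge)→4750, (A,merge)→4750, (B,nl)→62750, (A,nl)→62750; best=4500 via (B,hash)
  {AC}: card=1000; try (C,hash)→980, (A,merge)→2570, (C,merge)→2780, (A,hash)→4080, (A,nl)→10040, (C,nl)→10250; best=980 via (C,hash)
  {ABC}: card=125000; try (B,hash)→5980, (B,merge)→14230, (C,hash)→36230, (B,nl)→250980, (C,merge)→504780, (C,nl)→1254500; best=5980 via (B,hash)

5980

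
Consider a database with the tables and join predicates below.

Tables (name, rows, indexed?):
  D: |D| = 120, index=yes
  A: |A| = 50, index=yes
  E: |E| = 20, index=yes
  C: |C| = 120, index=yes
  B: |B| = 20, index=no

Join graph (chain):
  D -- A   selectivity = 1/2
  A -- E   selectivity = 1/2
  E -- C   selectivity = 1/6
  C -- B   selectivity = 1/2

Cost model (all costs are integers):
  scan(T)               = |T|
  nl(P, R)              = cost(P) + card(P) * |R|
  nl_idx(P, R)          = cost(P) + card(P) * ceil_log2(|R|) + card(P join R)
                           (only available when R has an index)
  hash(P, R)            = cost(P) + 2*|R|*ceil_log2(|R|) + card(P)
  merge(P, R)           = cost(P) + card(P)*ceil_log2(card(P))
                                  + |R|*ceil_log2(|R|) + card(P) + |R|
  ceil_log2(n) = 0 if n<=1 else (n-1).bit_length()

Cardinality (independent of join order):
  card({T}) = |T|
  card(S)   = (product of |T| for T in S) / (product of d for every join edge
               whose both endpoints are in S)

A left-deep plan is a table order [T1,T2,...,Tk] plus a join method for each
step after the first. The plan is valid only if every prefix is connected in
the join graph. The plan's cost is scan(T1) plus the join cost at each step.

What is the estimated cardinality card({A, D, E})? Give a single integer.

Tables in S: A(50), D(120), E(20)
Edges inside S: D-A(d=2), A-E(d=2)
numerator = 50 * 120 * 20 = 120000
denominator = 2 * 2 = 4
card(S) = 120000 / 4 = 30000

30000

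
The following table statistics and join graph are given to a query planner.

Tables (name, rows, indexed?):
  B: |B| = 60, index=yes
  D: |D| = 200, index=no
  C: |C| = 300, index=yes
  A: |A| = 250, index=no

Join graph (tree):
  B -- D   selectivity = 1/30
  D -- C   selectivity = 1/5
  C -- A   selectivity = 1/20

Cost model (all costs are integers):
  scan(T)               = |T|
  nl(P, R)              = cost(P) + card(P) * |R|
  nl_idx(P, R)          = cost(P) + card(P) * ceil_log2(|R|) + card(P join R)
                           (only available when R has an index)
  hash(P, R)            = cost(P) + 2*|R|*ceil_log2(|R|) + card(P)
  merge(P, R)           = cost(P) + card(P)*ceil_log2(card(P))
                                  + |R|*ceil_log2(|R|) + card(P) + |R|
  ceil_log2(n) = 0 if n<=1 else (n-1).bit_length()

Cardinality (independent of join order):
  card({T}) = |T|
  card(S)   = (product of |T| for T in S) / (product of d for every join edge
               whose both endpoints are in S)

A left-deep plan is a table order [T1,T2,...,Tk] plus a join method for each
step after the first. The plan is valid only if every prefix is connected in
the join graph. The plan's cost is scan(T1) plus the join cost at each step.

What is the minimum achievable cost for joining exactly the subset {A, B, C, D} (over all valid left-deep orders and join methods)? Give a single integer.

Selinger DP over subsets of {A,B,C,D}:
  {B}: scan cost=60, card=60
  {D}: scan cost=200, card=200
  {C}: scan cost=300, card=300
  {A}: scan cost=250, card=250
  {BD}: card=400; try (B,hash)→1120, (B,nl_idx)→1800, (D,merge)→2280, (B,merge)→2420, (D,hash)→3320, (D,nl)→12060 …(+1); best=1120 via (B,hash)
  {CD}: card=12000; try (D,hash)→3800, (C,merge)→5000, (D,merge)→5100, (C,hash)→5800, (C,nl_idx)→14000, (C,nl)→60200 …(+1); best=3800 via (D,hash)
  {AC}: card=3750; try (A,hash)→4600, (C,merge)→5500, (A,merge)→5550, (C,hash)→5900, (C,nl_idx)→6250, (C,nl)→75250 …(+1); best=4600 via (A,hash)
  {BCD}: card=24000; try (C,hash)→6920, (C,merge)→8120, (B,hash)→16520, (C,nl_idx)→28720, (B,nl_idx)→99800, (C,nl)→121120 …(+2); best=6920 via (C,hash)
  {ACD}: card=150000; try (D,hash)→11550, (A,hash)→19800, (D,merge)→55150, (A,merge)→186050, (D,nl)→754600, (A,nl)→3003800; best=11550 via (D,hash)
  {ABCD}: card=300000; try (A,hash)→34920, (B,hash)→162270, (A,merge)→393170, (B,nl_idx)→1211550, (B,merge)→2861970, (A,nl)→6006920 …(+1); best=34920 via (A,hash)

34920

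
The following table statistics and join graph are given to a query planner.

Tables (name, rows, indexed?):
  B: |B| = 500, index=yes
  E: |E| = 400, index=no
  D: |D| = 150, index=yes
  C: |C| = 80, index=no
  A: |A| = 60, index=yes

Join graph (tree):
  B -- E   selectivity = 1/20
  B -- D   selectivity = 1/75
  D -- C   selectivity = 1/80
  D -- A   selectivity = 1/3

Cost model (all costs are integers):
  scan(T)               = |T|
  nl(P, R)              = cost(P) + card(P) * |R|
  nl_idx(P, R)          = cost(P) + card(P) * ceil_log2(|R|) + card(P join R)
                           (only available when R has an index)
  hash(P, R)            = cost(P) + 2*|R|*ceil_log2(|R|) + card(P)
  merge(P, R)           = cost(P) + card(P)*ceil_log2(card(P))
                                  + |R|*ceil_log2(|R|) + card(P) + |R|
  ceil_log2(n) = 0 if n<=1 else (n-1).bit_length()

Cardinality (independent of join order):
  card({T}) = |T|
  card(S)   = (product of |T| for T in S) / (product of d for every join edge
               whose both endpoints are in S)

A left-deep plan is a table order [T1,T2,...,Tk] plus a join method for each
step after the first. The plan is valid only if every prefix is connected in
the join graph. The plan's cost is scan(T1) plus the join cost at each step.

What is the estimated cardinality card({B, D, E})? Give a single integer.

Tables in S: B(500), D(150), E(400)
Edges inside S: B-E(d=20), B-D(d=75)
numerator = 500 * 150 * 400 = 30000000
denominator = 20 * 75 = 1500
card(S) = 30000000 / 1500 = 20000

20000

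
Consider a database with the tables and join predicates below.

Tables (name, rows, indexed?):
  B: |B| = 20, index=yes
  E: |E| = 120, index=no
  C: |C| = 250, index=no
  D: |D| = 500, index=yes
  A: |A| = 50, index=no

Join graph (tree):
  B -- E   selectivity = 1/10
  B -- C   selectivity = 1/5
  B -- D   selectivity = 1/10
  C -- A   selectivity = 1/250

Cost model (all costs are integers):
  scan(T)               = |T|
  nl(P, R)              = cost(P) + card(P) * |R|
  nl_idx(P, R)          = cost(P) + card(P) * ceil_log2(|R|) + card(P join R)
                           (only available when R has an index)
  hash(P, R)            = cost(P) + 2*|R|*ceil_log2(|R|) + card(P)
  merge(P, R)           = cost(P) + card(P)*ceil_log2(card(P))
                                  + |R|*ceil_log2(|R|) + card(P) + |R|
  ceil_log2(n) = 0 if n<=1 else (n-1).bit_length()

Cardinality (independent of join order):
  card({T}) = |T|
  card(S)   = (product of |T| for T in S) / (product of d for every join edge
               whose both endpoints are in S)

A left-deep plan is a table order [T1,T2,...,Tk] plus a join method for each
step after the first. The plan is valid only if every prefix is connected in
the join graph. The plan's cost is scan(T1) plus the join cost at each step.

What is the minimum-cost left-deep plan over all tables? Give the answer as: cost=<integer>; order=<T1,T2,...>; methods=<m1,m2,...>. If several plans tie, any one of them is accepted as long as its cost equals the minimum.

cost=14630; order=C,A,B,E,D; methods=hash,hash,hash,hash

Selinger DP (subsets sized 1..n):
  {B}: scan cost=20, card=20
  {E}: scan cost=120, card=120
  {C}: scan cost=250, card=250
  {D}: scan cost=500, card=500
  {A}: scan cost=50, card=50
  {BE}: card=240; try (B,hash)→440, (B,nl_idx)→960, (E,merge)→1100, (B,merge)→1200, (E,hash)→1720, (E,nl)→2420 …(+1); best=440 via (B,hash)
  {BC}: card=1000; try (B,hash)→700, (C,merge)→2390, (B,nl_idx)→2500, (B,merge)→2620, (C,hash)→4040, (C,nl)→5020 …(+1); best=700 via (B,hash)
  {BD}: card=1000; try (D,nl_idx)→1200, (B,hash)→1200, (B,nl_idx)→4000, (D,merge)→5140, (B,merge)→5620, (D,hash)→9040 …(+2); best=1200 via (D,nl_idx)
  {AC}: card=50; try (A,hash)→1100, (C,merge)→2650, (A,merge)→2850, (C,hash)→4100, (C,nl)→12550, (A,nl)→12750; best=1100 via (A,hash)
  {BCE}: card=12000; try (E,hash)→3380, (C,hash)→4680, (C,merge)→4850, (E,merge)→12660, (C,nl)→60440, (E,nl)→120700; best=3380 via (E,hash)
  {BDE}: card=12000; try (E,hash)→3880, (D,merge)→7600, (D,hash)→9680, (E,merge)→13160, (D,nl_idx)→14600, (D,nl)→120440 …(+1); best=3880 via (E,hash)
  {BCD}: card=50000; try (C,hash)→6200, (D,hash)→10700, (C,merge)→14450, (D,merge)→16700, (D,nl_idx)→59700, (C,nl)→251200 …(+1); best=6200 via (C,hash)
  {ABC}: card=200; try (B,hash)→1350, (B,nl_idx)→1550, (B,merge)→1570, (B,nl)→2100, (A,hash)→2300, (A,merge)→12050 …(+1); best=1350 via (B,hash)
  {BCDE}: card=600000; try (C,hash)→19880, (D,hash)→24380, (E,hash)→57880, (C,merge)→186130, (D,merge)→188380, (D,nl_idx)→711380 …(+4); best=19880 via (C,hash)
  {ABCE}: card=2400; try (E,hash)→3230, (E,merge)→4110, (A,hash)→15980, (E,nl)→25350, (A,merge)→183730, (A,nl)→603380; best=3230 via (E,hash)
  {ABCD}: card=10000; try (D,merge)→8150, (D,hash)→10550, (D,nl_idx)→13150, (A,hash)→56800, (D,nl)→101350, (A,merge)→856550 …(+1); best=8150 via (D,merge)
  {ABCDE}: card=120000; try (D,hash)→14630, (E,hash)→19830, (D,merge)→39430, (D,nl_idx)→144830, (E,merge)→159110, (A,hash)→620480 …(+4); best=14630 via (D,hash)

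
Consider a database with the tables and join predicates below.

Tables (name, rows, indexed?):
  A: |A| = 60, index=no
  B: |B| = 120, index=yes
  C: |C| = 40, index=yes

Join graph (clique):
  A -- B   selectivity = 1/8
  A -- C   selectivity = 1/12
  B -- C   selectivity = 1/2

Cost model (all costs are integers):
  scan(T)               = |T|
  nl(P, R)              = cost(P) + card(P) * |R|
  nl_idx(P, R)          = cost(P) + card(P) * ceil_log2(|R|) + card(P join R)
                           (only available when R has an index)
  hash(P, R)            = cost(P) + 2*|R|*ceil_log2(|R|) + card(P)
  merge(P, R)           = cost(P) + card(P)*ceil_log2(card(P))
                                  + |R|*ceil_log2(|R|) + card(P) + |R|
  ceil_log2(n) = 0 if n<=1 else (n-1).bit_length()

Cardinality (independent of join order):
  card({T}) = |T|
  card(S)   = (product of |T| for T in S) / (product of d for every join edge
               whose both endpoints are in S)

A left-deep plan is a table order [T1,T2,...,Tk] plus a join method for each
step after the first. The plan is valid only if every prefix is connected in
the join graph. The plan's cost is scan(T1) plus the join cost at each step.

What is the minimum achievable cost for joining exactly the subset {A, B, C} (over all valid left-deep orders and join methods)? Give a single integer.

Selinger DP over subsets of {A,B,C}:
  {A}: scan cost=60, card=60
  {B}: scan cost=120, card=120
  {C}: scan cost=40, card=40
  {AB}: card=900; try (A,hash)→960, (B,nl_idx)→1380, (B,merge)→1440, (A,merge)→1500, (B,hash)→1800, (B,nl)→7260 …(+1); best=960 via (A,hash)
  {AC}: card=200; try (C,hash)→600, (C,nl_idx)→620, (A,merge)→740, (C,merge)→760, (A,hash)→800, (A,nl)→2440 …(+1); best=600 via (C,hash)
  {BC}: card=2400; try (C,hash)→720, (B,merge)→1280, (C,merge)→1360, (B,hash)→1760, (B,nl_idx)→2720, (C,nl_idx)→3240 …(+2); best=720 via (C,hash)
  {ABC}: card=1500; try (C,hash)→2340, (B,hash)→2480, (B,merge)→3360, (B,nl_idx)→3500, (A,hash)→3840, (C,nl_idx)→7860 …(+5); best=2340 via (C,hash)

2340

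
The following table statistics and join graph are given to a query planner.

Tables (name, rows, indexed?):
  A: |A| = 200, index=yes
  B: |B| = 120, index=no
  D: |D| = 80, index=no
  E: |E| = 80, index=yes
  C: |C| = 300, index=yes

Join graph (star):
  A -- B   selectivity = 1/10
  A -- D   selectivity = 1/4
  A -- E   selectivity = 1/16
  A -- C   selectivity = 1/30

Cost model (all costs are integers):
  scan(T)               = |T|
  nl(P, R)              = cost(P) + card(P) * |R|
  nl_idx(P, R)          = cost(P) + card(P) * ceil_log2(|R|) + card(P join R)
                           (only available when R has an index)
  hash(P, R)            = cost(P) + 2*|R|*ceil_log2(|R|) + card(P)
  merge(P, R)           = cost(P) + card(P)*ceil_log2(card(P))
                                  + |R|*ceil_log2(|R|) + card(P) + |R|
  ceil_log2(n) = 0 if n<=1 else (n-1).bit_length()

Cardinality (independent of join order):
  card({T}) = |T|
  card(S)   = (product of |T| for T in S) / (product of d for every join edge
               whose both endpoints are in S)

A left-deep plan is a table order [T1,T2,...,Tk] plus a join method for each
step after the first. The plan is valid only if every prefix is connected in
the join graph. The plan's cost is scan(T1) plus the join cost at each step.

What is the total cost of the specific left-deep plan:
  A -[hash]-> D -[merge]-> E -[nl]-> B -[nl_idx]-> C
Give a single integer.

step 1: scan A: cost=200, card=200
step 2: join D via hash
    card(P join D) = 200*80/(4) = 4000
    cost = 200 + 2*80*7 + 200 = 1520
step 3: join E via merge
    card(P join E) = 4000*80/(16) = 20000
    cost = 1520 + 4000*12 + 80*7 + 4000 + 80 = 54160
step 4: join B via nl
    card(P join B) = 20000*120/(10) = 240000
    cost = 54160 + 20000*120 = 2454160
step 5: join C via nl_idx
    card(P join C) = 240000*300/(30) = 2400000
    cost = 2454160 + 240000*9 + 2400000 = 7014160

7014160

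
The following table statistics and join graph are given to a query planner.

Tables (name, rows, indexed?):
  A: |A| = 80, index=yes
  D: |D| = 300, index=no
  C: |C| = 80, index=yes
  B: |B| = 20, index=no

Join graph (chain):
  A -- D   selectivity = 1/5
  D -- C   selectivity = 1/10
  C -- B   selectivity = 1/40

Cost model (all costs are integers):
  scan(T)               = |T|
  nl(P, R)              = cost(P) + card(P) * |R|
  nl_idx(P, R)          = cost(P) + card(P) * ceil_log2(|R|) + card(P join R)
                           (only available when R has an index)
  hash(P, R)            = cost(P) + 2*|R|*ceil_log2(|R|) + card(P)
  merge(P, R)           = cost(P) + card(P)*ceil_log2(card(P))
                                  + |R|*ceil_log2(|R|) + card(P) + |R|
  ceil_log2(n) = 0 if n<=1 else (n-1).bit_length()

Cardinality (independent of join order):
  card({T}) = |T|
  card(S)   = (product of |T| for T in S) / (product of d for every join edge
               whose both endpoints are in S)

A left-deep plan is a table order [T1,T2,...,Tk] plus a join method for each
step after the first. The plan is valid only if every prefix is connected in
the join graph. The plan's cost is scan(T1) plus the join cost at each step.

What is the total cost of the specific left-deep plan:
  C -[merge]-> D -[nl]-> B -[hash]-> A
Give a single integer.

54040

step 1: scan C: cost=80, card=80
step 2: join D via merge
    card(P join D) = 80*300/(10) = 2400
    cost = 80 + 80*7 + 300*9 + 80 + 300 = 3720
step 3: join B via nl
    card(P join B) = 2400*20/(40) = 1200
    cost = 3720 + 2400*20 = 51720
step 4: join A via hash
    card(P join A) = 1200*80/(5) = 19200
    cost = 51720 + 2*80*7 + 1200 = 54040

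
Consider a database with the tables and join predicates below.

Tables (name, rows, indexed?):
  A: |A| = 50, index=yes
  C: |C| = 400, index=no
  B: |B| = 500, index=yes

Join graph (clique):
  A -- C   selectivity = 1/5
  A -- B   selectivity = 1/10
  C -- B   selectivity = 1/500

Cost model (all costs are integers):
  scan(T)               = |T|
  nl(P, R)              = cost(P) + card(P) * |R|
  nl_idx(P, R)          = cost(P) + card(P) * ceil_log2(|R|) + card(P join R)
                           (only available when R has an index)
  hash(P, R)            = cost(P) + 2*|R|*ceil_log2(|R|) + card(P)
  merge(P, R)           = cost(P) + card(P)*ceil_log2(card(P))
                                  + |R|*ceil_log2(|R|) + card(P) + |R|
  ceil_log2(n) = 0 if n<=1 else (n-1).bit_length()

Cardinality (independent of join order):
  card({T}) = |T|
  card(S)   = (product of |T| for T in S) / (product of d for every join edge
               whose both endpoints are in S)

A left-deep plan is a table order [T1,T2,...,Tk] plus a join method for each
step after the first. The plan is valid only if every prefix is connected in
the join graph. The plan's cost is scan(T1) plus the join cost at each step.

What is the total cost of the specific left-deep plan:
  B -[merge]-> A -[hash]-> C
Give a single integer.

15550

step 1: scan B: cost=500, card=500
step 2: join A via merge
    card(P join A) = 500*50/(10) = 2500
    cost = 500 + 500*9 + 50*6 + 500 + 50 = 5850
step 3: join C via hash
    card(P join C) = 2500*400/(5*500) = 400
    cost = 5850 + 2*400*9 + 2500 = 15550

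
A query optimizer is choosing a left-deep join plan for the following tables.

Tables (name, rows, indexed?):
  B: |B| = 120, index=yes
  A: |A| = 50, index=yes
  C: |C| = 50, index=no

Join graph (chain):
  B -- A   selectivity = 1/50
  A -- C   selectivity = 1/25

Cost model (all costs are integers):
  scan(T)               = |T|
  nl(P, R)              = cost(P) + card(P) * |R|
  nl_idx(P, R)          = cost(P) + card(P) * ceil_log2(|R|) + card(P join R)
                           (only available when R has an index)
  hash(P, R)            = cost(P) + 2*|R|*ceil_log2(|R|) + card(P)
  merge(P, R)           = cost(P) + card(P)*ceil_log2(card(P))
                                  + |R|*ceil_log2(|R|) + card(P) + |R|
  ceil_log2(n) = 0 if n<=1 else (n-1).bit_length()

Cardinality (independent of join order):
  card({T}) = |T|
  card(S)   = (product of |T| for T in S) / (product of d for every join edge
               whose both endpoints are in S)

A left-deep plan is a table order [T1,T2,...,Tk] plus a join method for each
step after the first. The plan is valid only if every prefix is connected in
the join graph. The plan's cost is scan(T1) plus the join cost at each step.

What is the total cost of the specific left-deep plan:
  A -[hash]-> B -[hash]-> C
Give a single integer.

step 1: scan A: cost=50, card=50
step 2: join B via hash
    card(P join B) = 50*120/(50) = 120
    cost = 50 + 2*120*7 + 50 = 1780
step 3: join C via hash
    card(P join C) = 120*50/(25) = 240
    cost = 1780 + 2*50*6 + 120 = 2500

2500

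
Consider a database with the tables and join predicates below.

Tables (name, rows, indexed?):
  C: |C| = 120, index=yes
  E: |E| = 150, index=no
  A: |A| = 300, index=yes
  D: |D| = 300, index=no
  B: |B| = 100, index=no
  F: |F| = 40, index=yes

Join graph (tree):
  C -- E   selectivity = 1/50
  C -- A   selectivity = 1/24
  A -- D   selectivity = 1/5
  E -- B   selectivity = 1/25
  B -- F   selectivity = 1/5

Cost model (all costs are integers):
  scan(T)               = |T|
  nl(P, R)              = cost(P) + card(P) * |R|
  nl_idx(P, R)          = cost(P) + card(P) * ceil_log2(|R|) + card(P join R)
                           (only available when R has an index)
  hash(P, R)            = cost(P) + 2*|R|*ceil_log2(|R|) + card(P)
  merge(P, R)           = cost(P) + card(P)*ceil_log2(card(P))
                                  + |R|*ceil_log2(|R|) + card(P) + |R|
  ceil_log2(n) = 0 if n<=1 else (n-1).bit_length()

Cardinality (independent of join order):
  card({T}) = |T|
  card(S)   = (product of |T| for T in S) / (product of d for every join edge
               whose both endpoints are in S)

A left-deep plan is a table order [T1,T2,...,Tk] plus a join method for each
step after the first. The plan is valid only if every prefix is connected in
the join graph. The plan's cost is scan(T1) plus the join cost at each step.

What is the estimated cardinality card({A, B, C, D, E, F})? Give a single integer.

Tables in S: A(300), B(100), C(120), D(300), E(150), F(40)
Edges inside S: C-E(d=50), C-A(d=24), A-D(d=5), E-B(d=25), B-F(d=5)
numerator = 300 * 100 * 120 * 300 * 150 * 40 = 6480000000000
denominator = 50 * 24 * 5 * 25 * 5 = 750000
card(S) = 6480000000000 / 750000 = 8640000

8640000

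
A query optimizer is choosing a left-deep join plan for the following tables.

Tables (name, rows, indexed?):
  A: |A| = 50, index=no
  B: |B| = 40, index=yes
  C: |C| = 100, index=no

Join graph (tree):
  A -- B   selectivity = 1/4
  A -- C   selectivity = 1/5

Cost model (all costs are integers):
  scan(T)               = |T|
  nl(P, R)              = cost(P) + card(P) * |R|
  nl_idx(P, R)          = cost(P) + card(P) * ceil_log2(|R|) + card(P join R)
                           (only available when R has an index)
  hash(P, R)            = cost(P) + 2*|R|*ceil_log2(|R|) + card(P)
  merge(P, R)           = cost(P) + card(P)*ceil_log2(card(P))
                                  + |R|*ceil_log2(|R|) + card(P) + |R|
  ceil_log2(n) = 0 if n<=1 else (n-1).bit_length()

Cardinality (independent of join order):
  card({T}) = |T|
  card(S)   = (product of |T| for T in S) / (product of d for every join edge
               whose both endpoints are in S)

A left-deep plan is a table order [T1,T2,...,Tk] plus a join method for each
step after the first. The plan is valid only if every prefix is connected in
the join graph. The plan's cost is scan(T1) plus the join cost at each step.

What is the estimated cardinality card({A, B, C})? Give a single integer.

10000

Tables in S: A(50), B(40), C(100)
Edges inside S: A-B(d=4), A-C(d=5)
numerator = 50 * 40 * 100 = 200000
denominator = 4 * 5 = 20
card(S) = 200000 / 20 = 10000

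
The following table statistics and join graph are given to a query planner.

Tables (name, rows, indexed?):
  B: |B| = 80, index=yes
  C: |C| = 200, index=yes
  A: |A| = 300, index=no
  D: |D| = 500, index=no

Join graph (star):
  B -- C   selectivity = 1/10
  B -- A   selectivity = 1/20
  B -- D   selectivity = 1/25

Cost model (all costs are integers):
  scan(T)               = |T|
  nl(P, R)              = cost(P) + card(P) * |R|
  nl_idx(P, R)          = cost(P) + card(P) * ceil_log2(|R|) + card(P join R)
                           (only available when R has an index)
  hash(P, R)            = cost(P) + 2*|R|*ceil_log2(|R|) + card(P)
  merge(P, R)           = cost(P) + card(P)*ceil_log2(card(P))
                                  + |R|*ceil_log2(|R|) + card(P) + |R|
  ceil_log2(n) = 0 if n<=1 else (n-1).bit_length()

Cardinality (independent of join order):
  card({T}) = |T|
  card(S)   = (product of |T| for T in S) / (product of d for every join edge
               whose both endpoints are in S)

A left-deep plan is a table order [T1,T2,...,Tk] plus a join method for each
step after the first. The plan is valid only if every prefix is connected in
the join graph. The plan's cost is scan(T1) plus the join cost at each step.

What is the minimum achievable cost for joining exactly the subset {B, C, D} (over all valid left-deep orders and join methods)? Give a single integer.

6920

Selinger DP over subsets of {B,C,D}:
  {B}: scan cost=80, card=80
  {C}: scan cost=200, card=200
  {D}: scan cost=500, card=500
  {BC}: card=1600; try (B,hash)→1520, (C,nl_idx)→2320, (C,merge)→2520, (B,merge)→2640, (B,nl_idx)→3200, (C,hash)→3360 …(+2); best=1520 via (B,hash)
  {BD}: card=1600; try (B,hash)→2120, (B,nl_idx)→5600, (D,merge)→5720, (B,merge)→6140, (D,hash)→9160, (D,nl)→40080 …(+1); best=2120 via (B,hash)
  {BCD}: card=32000; try (C,hash)→6920, (D,hash)→12120, (C,merge)→23120, (D,merge)→25720, (C,nl_idx)→46920, (C,nl)→322120 …(+1); best=6920 via (C,hash)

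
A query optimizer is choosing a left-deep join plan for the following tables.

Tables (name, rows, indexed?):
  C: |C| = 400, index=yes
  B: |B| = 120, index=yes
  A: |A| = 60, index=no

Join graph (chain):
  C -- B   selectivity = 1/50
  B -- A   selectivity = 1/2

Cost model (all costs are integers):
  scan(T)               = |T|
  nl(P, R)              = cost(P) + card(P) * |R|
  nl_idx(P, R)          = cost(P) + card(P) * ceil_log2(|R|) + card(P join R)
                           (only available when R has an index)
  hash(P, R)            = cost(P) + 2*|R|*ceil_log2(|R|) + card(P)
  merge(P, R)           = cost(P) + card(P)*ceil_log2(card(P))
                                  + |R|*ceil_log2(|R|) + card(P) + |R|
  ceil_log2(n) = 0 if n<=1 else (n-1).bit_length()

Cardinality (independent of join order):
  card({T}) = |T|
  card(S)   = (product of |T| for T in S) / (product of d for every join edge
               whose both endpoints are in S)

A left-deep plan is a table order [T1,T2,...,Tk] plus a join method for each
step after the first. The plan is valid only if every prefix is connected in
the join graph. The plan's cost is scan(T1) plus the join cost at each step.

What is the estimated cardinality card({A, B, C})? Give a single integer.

28800

Tables in S: A(60), B(120), C(400)
Edges inside S: C-B(d=50), B-A(d=2)
numerator = 60 * 120 * 400 = 2880000
denominator = 50 * 2 = 100
card(S) = 2880000 / 100 = 28800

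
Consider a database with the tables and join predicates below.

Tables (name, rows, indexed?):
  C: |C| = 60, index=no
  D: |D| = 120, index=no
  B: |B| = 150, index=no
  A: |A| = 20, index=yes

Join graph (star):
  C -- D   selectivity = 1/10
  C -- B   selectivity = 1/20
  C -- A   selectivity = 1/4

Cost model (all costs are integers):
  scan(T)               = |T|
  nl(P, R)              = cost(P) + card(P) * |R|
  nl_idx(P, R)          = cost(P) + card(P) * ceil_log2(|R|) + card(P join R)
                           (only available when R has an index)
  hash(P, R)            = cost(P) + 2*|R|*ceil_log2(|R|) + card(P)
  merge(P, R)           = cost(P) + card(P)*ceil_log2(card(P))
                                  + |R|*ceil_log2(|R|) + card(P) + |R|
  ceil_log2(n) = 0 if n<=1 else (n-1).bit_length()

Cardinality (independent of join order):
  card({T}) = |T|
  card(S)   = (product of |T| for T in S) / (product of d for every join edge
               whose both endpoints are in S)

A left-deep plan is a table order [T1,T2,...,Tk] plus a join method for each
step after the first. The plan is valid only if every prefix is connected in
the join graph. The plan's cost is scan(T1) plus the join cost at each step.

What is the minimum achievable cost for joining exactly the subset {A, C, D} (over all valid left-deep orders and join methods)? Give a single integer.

1880

Selinger DP over subsets of {A,C,D}:
  {C}: scan cost=60, card=60
  {D}: scan cost=120, card=120
  {A}: scan cost=20, card=20
  {CD}: card=720; try (C,hash)→960, (D,merge)→1440, (C,merge)→1500, (D,hash)→1800, (D,nl)→7260, (C,nl)→7320; best=960 via (C,hash)
  {AC}: card=300; try (A,hash)→320, (C,merge)→560, (A,merge)→600, (A,nl_idx)→660, (C,hash)→760, (C,nl)→1220 …(+1); best=320 via (A,hash)
  {ACD}: card=3600; try (A,hash)→1880, (D,hash)→2300, (D,merge)→4280, (A,nl_idx)→8160, (A,merge)→9000, (A,nl)→15360 …(+1); best=1880 via (A,hash)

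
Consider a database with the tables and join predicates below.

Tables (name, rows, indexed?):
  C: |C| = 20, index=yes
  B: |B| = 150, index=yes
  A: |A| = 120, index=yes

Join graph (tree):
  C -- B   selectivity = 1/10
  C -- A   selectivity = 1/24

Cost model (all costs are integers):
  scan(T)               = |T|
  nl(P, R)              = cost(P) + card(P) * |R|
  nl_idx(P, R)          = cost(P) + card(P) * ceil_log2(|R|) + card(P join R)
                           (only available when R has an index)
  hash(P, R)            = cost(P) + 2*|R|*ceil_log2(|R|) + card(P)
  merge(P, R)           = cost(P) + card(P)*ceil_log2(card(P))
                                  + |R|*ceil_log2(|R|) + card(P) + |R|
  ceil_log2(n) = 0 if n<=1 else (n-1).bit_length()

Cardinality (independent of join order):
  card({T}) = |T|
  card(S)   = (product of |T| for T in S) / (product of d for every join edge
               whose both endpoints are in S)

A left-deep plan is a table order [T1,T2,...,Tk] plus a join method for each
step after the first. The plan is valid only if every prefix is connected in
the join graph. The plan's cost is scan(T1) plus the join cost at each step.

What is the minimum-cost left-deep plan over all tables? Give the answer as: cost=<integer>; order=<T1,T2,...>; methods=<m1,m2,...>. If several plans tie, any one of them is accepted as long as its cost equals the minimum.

Selinger DP (subsets sized 1..n):
  {C}: scan cost=20, card=20
  {B}: scan cost=150, card=150
  {A}: scan cost=120, card=120
  {BC}: card=300; try (B,nl_idx)→480, (C,hash)→500, (C,nl_idx)→1200, (B,merge)→1490, (C,merge)→1620, (B,hash)→2440 …(+2); best=480 via (B,nl_idx)
  {AC}: card=100; try (A,nl_idx)→260, (C,hash)→440, (C,nl_idx)→820, (A,merge)→1100, (C,merge)→1200, (A,hash)→1720 …(+2); best=260 via (A,nl_idx)
  {ABC}: card=1500; try (B,merge)→2410, (A,hash)→2460, (B,nl_idx)→2560, (B,hash)→2760, (A,nl_idx)→4080, (A,merge)→4440 …(+2); best=2410 via (B,merge)

cost=2410; order=C,A,B; methods=nl_idx,merge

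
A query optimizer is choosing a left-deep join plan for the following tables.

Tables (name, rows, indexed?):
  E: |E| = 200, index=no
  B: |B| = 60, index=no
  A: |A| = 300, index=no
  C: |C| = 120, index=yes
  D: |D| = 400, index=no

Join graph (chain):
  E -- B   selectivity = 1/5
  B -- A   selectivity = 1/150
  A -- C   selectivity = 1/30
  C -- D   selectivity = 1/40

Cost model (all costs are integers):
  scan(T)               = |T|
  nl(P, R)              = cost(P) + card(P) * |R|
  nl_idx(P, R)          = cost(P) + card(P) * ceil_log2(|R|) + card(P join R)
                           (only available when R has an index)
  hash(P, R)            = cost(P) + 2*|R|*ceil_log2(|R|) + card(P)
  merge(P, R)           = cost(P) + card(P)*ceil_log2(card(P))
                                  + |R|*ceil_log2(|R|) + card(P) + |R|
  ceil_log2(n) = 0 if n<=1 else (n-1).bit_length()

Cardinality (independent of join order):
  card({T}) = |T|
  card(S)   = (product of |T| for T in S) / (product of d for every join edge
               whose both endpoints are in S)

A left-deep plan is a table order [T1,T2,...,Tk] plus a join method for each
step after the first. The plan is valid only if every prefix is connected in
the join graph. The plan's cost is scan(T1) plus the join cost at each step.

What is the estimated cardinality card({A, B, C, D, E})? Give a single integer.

192000

Tables in S: A(300), B(60), C(120), D(400), E(200)
Edges inside S: E-B(d=5), B-A(d=150), A-C(d=30), C-D(d=40)
numerator = 300 * 60 * 120 * 400 * 200 = 172800000000
denominator = 5 * 150 * 30 * 40 = 900000
card(S) = 172800000000 / 900000 = 192000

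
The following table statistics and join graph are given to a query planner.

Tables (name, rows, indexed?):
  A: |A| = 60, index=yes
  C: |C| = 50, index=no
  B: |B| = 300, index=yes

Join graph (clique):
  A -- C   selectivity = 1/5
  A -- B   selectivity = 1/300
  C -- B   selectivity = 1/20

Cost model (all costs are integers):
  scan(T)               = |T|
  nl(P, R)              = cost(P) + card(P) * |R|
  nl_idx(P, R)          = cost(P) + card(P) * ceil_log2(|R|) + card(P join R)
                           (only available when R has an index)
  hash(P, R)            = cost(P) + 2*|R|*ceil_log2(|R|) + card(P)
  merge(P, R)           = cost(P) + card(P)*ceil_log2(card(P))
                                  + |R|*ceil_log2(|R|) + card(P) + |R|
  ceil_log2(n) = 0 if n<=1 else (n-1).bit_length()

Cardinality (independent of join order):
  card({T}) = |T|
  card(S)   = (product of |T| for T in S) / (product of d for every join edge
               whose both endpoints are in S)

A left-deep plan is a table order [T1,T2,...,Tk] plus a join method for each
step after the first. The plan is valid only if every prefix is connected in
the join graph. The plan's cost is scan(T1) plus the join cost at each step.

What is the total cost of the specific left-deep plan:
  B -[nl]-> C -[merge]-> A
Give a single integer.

step 1: scan B: cost=300, card=300
step 2: join C via nl
    card(P join C) = 300*50/(20) = 750
    cost = 300 + 300*50 = 15300
step 3: join A via merge
    card(P join A) = 750*60/(5*300) = 30
    cost = 15300 + 750*10 + 60*6 + 750 + 60 = 23970

23970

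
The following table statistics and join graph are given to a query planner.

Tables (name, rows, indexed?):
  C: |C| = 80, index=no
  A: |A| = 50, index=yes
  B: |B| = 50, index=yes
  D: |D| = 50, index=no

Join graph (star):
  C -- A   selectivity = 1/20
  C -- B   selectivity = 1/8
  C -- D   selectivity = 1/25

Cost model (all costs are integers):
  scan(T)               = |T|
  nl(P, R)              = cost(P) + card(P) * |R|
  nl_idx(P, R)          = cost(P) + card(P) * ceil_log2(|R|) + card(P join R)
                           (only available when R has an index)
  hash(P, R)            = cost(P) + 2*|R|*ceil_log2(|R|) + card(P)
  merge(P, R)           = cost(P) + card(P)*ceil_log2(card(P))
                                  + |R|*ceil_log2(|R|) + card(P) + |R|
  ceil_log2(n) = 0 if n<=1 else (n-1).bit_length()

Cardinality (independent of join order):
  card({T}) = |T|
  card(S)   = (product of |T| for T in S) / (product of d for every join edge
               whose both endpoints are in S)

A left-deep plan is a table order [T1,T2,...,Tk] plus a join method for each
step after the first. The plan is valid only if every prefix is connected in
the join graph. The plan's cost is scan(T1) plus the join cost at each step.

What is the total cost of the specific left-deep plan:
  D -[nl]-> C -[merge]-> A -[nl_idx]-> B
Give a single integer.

10740

step 1: scan D: cost=50, card=50
step 2: join C via nl
    card(P join C) = 50*80/(25) = 160
    cost = 50 + 50*80 = 4050
step 3: join A via merge
    card(P join A) = 160*50/(20) = 400
    cost = 4050 + 160*8 + 50*6 + 160 + 50 = 5840
step 4: join B via nl_idx
    card(P join B) = 400*50/(8) = 2500
    cost = 5840 + 400*6 + 2500 = 10740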